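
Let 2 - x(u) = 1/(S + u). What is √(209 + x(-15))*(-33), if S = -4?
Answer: -33*√76190/19 ≈ -479.41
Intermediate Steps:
x(u) = 2 - 1/(-4 + u)
√(209 + x(-15))*(-33) = √(209 + (-9 + 2*(-15))/(-4 - 15))*(-33) = √(209 + (-9 - 30)/(-19))*(-33) = √(209 - 1/19*(-39))*(-33) = √(209 + 39/19)*(-33) = √(4010/19)*(-33) = (√76190/19)*(-33) = -33*√76190/19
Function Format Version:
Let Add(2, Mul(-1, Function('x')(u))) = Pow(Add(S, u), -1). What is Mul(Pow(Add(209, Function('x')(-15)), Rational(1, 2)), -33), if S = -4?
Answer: Mul(Rational(-33, 19), Pow(76190, Rational(1, 2))) ≈ -479.41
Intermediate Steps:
Function('x')(u) = Add(2, Mul(-1, Pow(Add(-4, u), -1)))
Mul(Pow(Add(209, Function('x')(-15)), Rational(1, 2)), -33) = Mul(Pow(Add(209, Mul(Pow(Add(-4, -15), -1), Add(-9, Mul(2, -15)))), Rational(1, 2)), -33) = Mul(Pow(Add(209, Mul(Pow(-19, -1), Add(-9, -30))), Rational(1, 2)), -33) = Mul(Pow(Add(209, Mul(Rational(-1, 19), -39)), Rational(1, 2)), -33) = Mul(Pow(Add(209, Rational(39, 19)), Rational(1, 2)), -33) = Mul(Pow(Rational(4010, 19), Rational(1, 2)), -33) = Mul(Mul(Rational(1, 19), Pow(76190, Rational(1, 2))), -33) = Mul(Rational(-33, 19), Pow(76190, Rational(1, 2)))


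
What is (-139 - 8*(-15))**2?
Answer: 361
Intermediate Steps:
(-139 - 8*(-15))**2 = (-139 + 120)**2 = (-19)**2 = 361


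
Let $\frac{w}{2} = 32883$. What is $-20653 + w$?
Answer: $45113$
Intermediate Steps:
$w = 65766$ ($w = 2 \cdot 32883 = 65766$)
$-20653 + w = -20653 + 65766 = 45113$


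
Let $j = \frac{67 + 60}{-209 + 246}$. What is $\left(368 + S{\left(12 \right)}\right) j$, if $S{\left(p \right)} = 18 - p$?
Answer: $\frac{47498}{37} \approx 1283.7$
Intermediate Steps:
$j = \frac{127}{37} \approx 3.4324$
$\left(368 + S{\left(12 \right)}\right) j = \left(368 + \left(18 - 12\right)\right) \frac{127}{37} = \left(368 + 6\right) \frac{127}{37} = 374 \cdot \frac{127}{37} = \frac{47498}{37}$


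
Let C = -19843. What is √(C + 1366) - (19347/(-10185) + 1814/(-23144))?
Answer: 77707093/39286940 + 3*I*√2053 ≈ 1.9779 + 135.93*I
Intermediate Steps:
√(C + 1366) - (19347/(-10185) + 1814/(-23144)) = √(-19843 + 1366) - (19347/(-10185) + 1814/(-23144)) = √(-18477) - (19347*(-1/10185) + 1814*(-1/23144)) = 3*I*√2053 - (-6449/3395 - 907/11572) = 3*I*√2053 - 1*(-77707093/39286940) = 3*I*√2053 + 77707093/39286940 = 77707093/39286940 + 3*I*√2053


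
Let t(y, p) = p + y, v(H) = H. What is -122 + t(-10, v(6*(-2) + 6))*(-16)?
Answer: 134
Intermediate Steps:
-122 + t(-10, v(6*(-2) + 6))*(-16) = -122 + ((6*(-2) + 6) - 10)*(-16) = -122 + ((-12 + 6) - 10)*(-16) = -122 + (-6 - 10)*(-16) = -122 - 16*(-16) = -122 + 256 = 134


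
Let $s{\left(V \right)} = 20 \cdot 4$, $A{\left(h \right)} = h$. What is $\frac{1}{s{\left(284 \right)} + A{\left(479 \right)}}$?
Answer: $\frac{1}{559} \approx 0.0017889$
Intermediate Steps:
$s{\left(V \right)} = 80$
$\frac{1}{s{\left(284 \right)} + A{\left(479 \right)}} = \frac{1}{80 + 479} = \frac{1}{559}$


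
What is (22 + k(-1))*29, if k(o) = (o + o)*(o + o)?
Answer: 754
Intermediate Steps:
k(o) = 4*o² (k(o) = (2*o)*(2*o) = 4*o²)
(22 + k(-1))*29 = (22 + 4*(-1)²)*29 = (22 + 4*1)*29 = (22 + 4)*29 = 26*29 = 754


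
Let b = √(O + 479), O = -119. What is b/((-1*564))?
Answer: -√10/94 ≈ -0.033641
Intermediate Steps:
b = 6*√10 (b = √(-119 + 479) = √360 = 6*√10 ≈ 18.974)
b/((-1*564)) = (6*√10)/((-1*564)) = (6*√10)/(-564) = (6*√10)*(-1/564) = -√10/94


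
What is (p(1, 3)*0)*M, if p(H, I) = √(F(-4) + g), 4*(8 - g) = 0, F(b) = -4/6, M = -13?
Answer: 0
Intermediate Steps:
F(b) = -⅔ (F(b) = -4*⅙ = -⅔)
g = 8 (g = 8 - ¼*0 = 8 + 0 = 8)
p(H, I) = √66/3 (p(H, I) = √(-⅔ + 8) = √(22/3) = √66/3)
(p(1, 3)*0)*M = ((√66/3)*0)*(-13) = 0*(-13) = 0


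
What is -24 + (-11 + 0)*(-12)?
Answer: 108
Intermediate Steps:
-24 + (-11 + 0)*(-12) = -24 - 11*(-12) = -24 + 132 = 108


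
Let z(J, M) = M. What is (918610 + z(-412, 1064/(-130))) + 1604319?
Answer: 163989853/65 ≈ 2.5229e+6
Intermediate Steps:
(918610 + z(-412, 1064/(-130))) + 1604319 = (918610 + 1064/(-130)) + 1604319 = (918610 + 1064*(-1/130)) + 1604319 = (918610 - 532/65) + 1604319 = 59709118/65 + 1604319 = 163989853/65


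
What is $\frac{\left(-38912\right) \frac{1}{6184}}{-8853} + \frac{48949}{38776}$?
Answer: $\frac{335164675645}{265358476344} \approx 1.2631$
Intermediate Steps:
$\frac{\left(-38912\right) \frac{1}{6184}}{-8853} + \frac{48949}{38776} = \left(-38912\right) \frac{1}{6184} \left(- \frac{1}{8853}\right) + 48949 \cdot \frac{1}{38776} = \left(- \frac{4864}{773}\right) \left(- \frac{1}{8853}\right) + \frac{48949}{38776} = \frac{4864}{6843369} + \frac{48949}{38776} = \frac{335164675645}{265358476344}$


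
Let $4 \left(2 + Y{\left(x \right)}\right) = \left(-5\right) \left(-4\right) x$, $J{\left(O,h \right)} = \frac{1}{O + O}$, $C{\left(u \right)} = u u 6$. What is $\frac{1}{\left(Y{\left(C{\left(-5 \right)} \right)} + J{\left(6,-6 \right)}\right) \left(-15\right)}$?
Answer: $- \frac{4}{44885} \approx -8.9117 \cdot 10^{-5}$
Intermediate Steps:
$C{\left(u \right)} = 6 u^{2}$ ($C{\left(u \right)} = u^{2} \cdot 6 = 6 u^{2}$)
$J{\left(O,h \right)} = \frac{1}{2 O}$
$Y{\left(x \right)} = -2 + 5 x$ ($Y{\left(x \right)} = -2 + \frac{\left(-5\right) \left(-4\right) x}{4} = -2 + \frac{20 x}{4} = -2 + 5 x$)
$\frac{1}{\left(Y{\left(C{\left(-5 \right)} \right)} + J{\left(6,-6 \right)}\right) \left(-15\right)} = \frac{1}{\left(\left(-2 + 5 \cdot 6 \left(-5\right)^{2}\right) + \frac{1}{2 \cdot 6}\right) \left(-15\right)} = \frac{1}{\left(-2 + 5 \cdot 6 \cdot 25\right) + \frac{1}{2} \cdot \frac{1}{6}} \left(- \frac{1}{15}\right) = \frac{1}{\left(-2 + 5 \cdot 150\right) + \frac{1}{12}} \left(- \frac{1}{15}\right) = \frac{1}{\left(-2 + 750\right) + \frac{1}{12}} \left(- \frac{1}{15}\right) = \frac{1}{748 + \frac{1}{12}} \left(- \frac{1}{15}\right) = \frac{1}{\frac{8977}{12}} \left(- \frac{1}{15}\right) = \frac{12}{8977} \left(- \frac{1}{15}\right) = - \frac{4}{44885}$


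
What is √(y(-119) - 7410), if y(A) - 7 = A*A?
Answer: √6758 ≈ 82.207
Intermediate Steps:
y(A) = 7 + A² (y(A) = 7 + A*A = 7 + A²)
√(y(-119) - 7410) = √((7 + (-119)²) - 7410) = √((7 + 14161) - 7410) = √(14168 - 7410) = √6758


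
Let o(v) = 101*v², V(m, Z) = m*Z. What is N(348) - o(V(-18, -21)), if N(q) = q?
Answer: -14430936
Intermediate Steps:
V(m, Z) = Z*m
N(348) - o(V(-18, -21)) = 348 - 101*(-21*(-18))² = 348 - 101*378² = 348 - 101*142884 = 348 - 1*14431284 = 348 - 14431284 = -14430936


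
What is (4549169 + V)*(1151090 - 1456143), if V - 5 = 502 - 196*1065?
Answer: -1324215549608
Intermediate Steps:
V = -208233 (V = 5 + (502 - 196*1065) = 5 + (502 - 208740) = 5 - 208238 = -208233)
(4549169 + V)*(1151090 - 1456143) = (4549169 - 208233)*(1151090 - 1456143) = 4340936*(-305053) = -1324215549608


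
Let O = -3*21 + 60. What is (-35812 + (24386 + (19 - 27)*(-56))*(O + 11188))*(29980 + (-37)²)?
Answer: 8706635452822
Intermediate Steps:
O = -3 (O = -63 + 60 = -3)
(-35812 + (24386 + (19 - 27)*(-56))*(O + 11188))*(29980 + (-37)²) = (-35812 + (24386 + (19 - 27)*(-56))*(-3 + 11188))*(29980 + (-37)²) = (-35812 + (24386 - 8*(-56))*11185)*(29980 + 1369) = (-35812 + (24386 + 448)*11185)*31349 = (-35812 + 24834*11185)*31349 = (-35812 + 277768290)*31349 = 277732478*31349 = 8706635452822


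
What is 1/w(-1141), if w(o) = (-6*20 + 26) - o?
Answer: 1/1047 ≈ 0.00095511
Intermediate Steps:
w(o) = -94 - o (w(o) = (-120 + 26) - o = -94 - o)
1/w(-1141) = 1/(-94 - 1*(-1141)) = 1/(-94 + 1141) = 1/1047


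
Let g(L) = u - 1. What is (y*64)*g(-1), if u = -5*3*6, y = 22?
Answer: -128128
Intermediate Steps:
u = -90 (u = -15*6 = -90)
g(L) = -91 (g(L) = -90 - 1 = -91)
(y*64)*g(-1) = (22*64)*(-91) = 1408*(-91) = -128128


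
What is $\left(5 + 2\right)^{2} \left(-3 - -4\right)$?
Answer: $49$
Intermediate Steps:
$\left(5 + 2\right)^{2} \left(-3 - -4\right) = 7^{2} \left(-3 + 4\right) = 49 \cdot 1 = 49$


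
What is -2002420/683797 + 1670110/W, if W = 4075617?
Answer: -539929291190/214376513673 ≈ -2.5186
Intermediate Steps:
-2002420/683797 + 1670110/W = -2002420/683797 + 1670110/4075617 = -2002420*1/683797 + 1670110*(1/4075617) = -2002420/683797 + 128470/313509 = -539929291190/214376513673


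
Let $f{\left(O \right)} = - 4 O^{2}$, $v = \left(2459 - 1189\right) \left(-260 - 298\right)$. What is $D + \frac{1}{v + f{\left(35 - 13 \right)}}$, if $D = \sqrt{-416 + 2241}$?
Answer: $- \frac{1}{710596} + 5 \sqrt{73} \approx 42.72$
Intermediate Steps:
$v = -708660$ ($v = 1270 \left(-558\right) = -708660$)
$D = 5 \sqrt{73}$ ($D = \sqrt{1825} = 5 \sqrt{73} \approx 42.72$)
$D + \frac{1}{v + f{\left(35 - 13 \right)}} = 5 \sqrt{73} + \frac{1}{-708660 - 4 \left(35 - 13\right)^{2}} = 5 \sqrt{73} + \frac{1}{-708660 - 4 \cdot 22^{2}} = 5 \sqrt{73} + \frac{1}{-708660 - 1936} = 5 \sqrt{73} + \frac{1}{-710596} = 5 \sqrt{73} - \frac{1}{710596} = - \frac{1}{710596} + 5 \sqrt{73}$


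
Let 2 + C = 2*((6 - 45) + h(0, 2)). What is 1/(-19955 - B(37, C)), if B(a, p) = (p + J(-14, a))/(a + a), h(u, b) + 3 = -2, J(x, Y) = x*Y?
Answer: -37/738031 ≈ -5.0133e-5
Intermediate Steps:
J(x, Y) = Y*x
h(u, b) = -5 (h(u, b) = -3 - 2 = -5)
C = -90 (C = -2 + 2*((6 - 45) - 5) = -2 + 2*(-39 - 5) = -2 + 2*(-44) = -2 - 88 = -90)
B(a, p) = (p - 14*a)/(2*a) (B(a, p) = (p + a*(-14))/(a + a) = (p - 14*a)/((2*a)) = (p - 14*a)*(1/(2*a)) = (p - 14*a)/(2*a))
1/(-19955 - B(37, C)) = 1/(-19955 - (-7 + (1/2)*(-90)/37)) = 1/(-19955 - (-7 + (1/2)*(-90)*(1/37))) = 1/(-19955 - (-7 - 45/37)) = 1/(-19955 - 1*(-304/37)) = 1/(-19955 + 304/37) = 1/(-738031/37) = -37/738031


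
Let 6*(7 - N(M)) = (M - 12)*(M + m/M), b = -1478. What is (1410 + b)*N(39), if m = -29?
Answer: 145996/13 ≈ 11230.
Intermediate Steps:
N(M) = 7 - (-12 + M)*(M - 29/M)/6 (N(M) = 7 - (M - 12)*(M - 29/M)/6 = 7 - (-12 + M)*(M - 29/M)/6)
(1410 + b)*N(39) = (1410 - 1478)*((⅙)*(-348 + 39*(71 - 1*39² + 12*39))/39) = -34*(-348 + 39*(71 - 1*1521 + 468))/(3*39) = -34*(-348 + 39*(71 - 1521 + 468))/(3*39) = -34*(-348 + 39*(-982))/(3*39) = -34*(-348 - 38298)/(3*39) = -34*(-38646)/(3*39) = -68*(-2147/13) = 145996/13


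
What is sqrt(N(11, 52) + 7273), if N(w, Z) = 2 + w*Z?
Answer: sqrt(7847) ≈ 88.583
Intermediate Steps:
N(w, Z) = 2 + Z*w
sqrt(N(11, 52) + 7273) = sqrt((2 + 52*11) + 7273) = sqrt((2 + 572) + 7273) = sqrt(574 + 7273) = sqrt(7847)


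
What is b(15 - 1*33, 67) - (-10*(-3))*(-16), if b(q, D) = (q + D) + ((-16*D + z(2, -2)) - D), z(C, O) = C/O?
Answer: -611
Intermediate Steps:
b(q, D) = -1 + q - 16*D (b(q, D) = (q + D) + ((-16*D + 2/(-2)) - D) = (D + q) + ((-16*D + 2*(-½)) - D) = (D + q) + ((-16*D - 1) - D) = (D + q) + ((-1 - 16*D) - D) = (D + q) + (-1 - 17*D) = -1 + q - 16*D)
b(15 - 1*33, 67) - (-10*(-3))*(-16) = (-1 + (15 - 1*33) - 16*67) - (-10*(-3))*(-16) = (-1 + (15 - 33) - 1072) - 30*(-16) = (-1 - 18 - 1072) - 1*(-480) = -1091 + 480 = -611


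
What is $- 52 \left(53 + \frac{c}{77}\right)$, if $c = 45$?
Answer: $- \frac{214552}{77} \approx -2786.4$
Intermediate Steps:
$- 52 \left(53 + \frac{c}{77}\right) = - 52 \left(53 + \frac{45}{77}\right) = \left(-52\right) \frac{4126}{77} = - \frac{214552}{77}$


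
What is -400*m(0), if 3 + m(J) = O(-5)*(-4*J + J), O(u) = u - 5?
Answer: 1200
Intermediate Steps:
O(u) = -5 + u
m(J) = -3 + 30*J (m(J) = -3 + (-5 - 5)*(-4*J + J) = -3 - (-30)*J = -3 + 30*J)
-400*m(0) = -400*(-3 + 30*0) = -400*(-3 + 0) = -400*(-3) = 1200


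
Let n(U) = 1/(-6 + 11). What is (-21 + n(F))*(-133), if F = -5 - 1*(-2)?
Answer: 13832/5 ≈ 2766.4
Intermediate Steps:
F = -3 (F = -5 + 2 = -3)
n(U) = ⅕ (n(U) = 1/5 = ⅕)
(-21 + n(F))*(-133) = (-21 + ⅕)*(-133) = -104/5*(-133) = 13832/5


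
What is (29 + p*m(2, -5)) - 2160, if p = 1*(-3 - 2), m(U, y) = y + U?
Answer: -2116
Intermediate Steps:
m(U, y) = U + y
p = -5 (p = 1*(-5) = -5)
(29 + p*m(2, -5)) - 2160 = (29 - 5*(2 - 5)) - 2160 = (29 - 5*(-3)) - 2160 = (29 + 15) - 2160 = 44 - 2160 = -2116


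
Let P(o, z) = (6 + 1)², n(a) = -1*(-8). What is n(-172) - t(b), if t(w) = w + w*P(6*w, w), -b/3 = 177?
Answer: 26558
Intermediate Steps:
b = -531 (b = -3*177 = -531)
n(a) = 8
P(o, z) = 49 (P(o, z) = 7² = 49)
t(w) = 50*w (t(w) = w + w*49 = w + 49*w = 50*w)
n(-172) - t(b) = 8 - 50*(-531) = 8 - 1*(-26550) = 8 + 26550 = 26558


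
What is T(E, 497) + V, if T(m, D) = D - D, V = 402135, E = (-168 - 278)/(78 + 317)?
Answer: 402135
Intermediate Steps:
E = -446/395 ≈ -1.1291
T(m, D) = 0
T(E, 497) + V = 0 + 402135 = 402135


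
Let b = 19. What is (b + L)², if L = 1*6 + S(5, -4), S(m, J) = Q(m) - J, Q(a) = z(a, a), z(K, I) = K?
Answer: 1156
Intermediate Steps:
Q(a) = a
S(m, J) = m - J
L = 15 (L = 1*6 + (5 - 1*(-4)) = 6 + (5 + 4) = 6 + 9 = 15)
(b + L)² = (19 + 15)² = 34² = 1156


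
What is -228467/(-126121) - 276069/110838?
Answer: -109141069/160678154 ≈ -0.67925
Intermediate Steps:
-228467/(-126121) - 276069/110838 = -228467*(-1/126121) - 276069*1/110838 = 228467/126121 - 92023/36946 = -109141069/160678154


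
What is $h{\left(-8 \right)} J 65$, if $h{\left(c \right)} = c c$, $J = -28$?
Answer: $-116480$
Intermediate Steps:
$h{\left(c \right)} = c^{2}$
$h{\left(-8 \right)} J 65 = \left(-8\right)^{2} \left(-28\right) 65 = 64 \left(-28\right) 65 = \left(-1792\right) 65 = -116480$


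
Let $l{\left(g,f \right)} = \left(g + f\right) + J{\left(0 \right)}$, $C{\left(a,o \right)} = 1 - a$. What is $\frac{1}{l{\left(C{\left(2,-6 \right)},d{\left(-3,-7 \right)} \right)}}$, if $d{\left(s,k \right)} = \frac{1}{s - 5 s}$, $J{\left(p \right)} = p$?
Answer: $- \frac{12}{11} \approx -1.0909$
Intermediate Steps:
$d{\left(s,k \right)} = - \frac{1}{4 s}$ ($d{\left(s,k \right)} = \frac{1}{\left(-4\right) s} = - \frac{1}{4 s}$)
$l{\left(g,f \right)} = f + g$ ($l{\left(g,f \right)} = \left(g + f\right) + 0 = \left(f + g\right) + 0 = f + g$)
$\frac{1}{l{\left(C{\left(2,-6 \right)},d{\left(-3,-7 \right)} \right)}} = \frac{1}{- \frac{1}{4 \left(-3\right)} + \left(1 - 2\right)} = \frac{1}{\left(- \frac{1}{4}\right) \left(- \frac{1}{3}\right) + \left(1 - 2\right)} = \frac{1}{\frac{1}{12} - 1} = \frac{1}{- \frac{11}{12}} = - \frac{12}{11}$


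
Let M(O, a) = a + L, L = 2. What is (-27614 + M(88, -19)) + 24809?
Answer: -2822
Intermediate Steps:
M(O, a) = 2 + a (M(O, a) = a + 2 = 2 + a)
(-27614 + M(88, -19)) + 24809 = (-27614 + (2 - 19)) + 24809 = (-27614 - 17) + 24809 = -27631 + 24809 = -2822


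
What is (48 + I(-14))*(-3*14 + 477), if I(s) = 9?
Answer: 24795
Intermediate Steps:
(48 + I(-14))*(-3*14 + 477) = (48 + 9)*(-3*14 + 477) = 57*(-42 + 477) = 57*435 = 24795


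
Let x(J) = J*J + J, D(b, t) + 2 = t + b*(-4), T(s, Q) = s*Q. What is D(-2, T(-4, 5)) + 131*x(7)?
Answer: 7322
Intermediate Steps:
T(s, Q) = Q*s
D(b, t) = -2 + t - 4*b (D(b, t) = -2 + (t + b*(-4)) = -2 + (t - 4*b) = -2 + t - 4*b)
x(J) = J + J² (x(J) = J² + J = J + J²)
D(-2, T(-4, 5)) + 131*x(7) = (-2 + 5*(-4) - 4*(-2)) + 131*(7*(1 + 7)) = (-2 - 20 + 8) + 131*(7*8) = -14 + 131*56 = -14 + 7336 = 7322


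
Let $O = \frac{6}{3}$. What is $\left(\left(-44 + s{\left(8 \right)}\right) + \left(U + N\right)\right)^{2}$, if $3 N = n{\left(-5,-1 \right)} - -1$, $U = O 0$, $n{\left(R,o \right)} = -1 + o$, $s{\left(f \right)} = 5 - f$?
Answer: $\frac{20164}{9} \approx 2240.4$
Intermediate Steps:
$O = 2$ ($O = 6 \cdot \frac{1}{3} = 2$)
$U = 0$ ($U = 2 \cdot 0 = 0$)
$N = - \frac{1}{3}$ ($N = \frac{\left(-1 - 1\right) - -1}{3} = \frac{-2 + 1}{3} = \frac{1}{3} \left(-1\right) = - \frac{1}{3} \approx -0.33333$)
$\left(\left(-44 + s{\left(8 \right)}\right) + \left(U + N\right)\right)^{2} = \left(\left(-44 + \left(5 - 8\right)\right) + \left(0 - \frac{1}{3}\right)\right)^{2} = \left(\left(-44 + \left(5 - 8\right)\right) - \frac{1}{3}\right)^{2} = \left(\left(-44 - 3\right) - \frac{1}{3}\right)^{2} = \left(-47 - \frac{1}{3}\right)^{2} = \left(- \frac{142}{3}\right)^{2} = \frac{20164}{9}$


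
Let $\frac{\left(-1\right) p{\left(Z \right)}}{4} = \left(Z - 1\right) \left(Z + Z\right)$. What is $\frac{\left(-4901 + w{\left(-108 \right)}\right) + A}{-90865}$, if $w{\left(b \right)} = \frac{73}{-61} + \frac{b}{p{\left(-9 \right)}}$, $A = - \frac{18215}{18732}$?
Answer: $\frac{14006111513}{259567684950} \approx 0.053959$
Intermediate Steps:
$A = - \frac{18215}{18732}$ ($A = \left(-18215\right) \frac{1}{18732} = - \frac{18215}{18732} \approx -0.9724$)
$p{\left(Z \right)} = - 8 Z \left(-1 + Z\right)$ ($p{\left(Z \right)} = - 4 \left(Z - 1\right) \left(Z + Z\right) = - 4 \left(-1 + Z\right) 2 Z = - 4 \cdot 2 Z \left(-1 + Z\right) = - 8 Z \left(-1 + Z\right)$)
$w{\left(b \right)} = - \frac{73}{61} - \frac{b}{720}$ ($w{\left(b \right)} = \frac{73}{-61} + \frac{b}{8 \left(-9\right) \left(1 - -9\right)} = 73 \left(- \frac{1}{61}\right) + \frac{b}{8 \left(-9\right) \left(1 + 9\right)} = - \frac{73}{61} + \frac{b}{8 \left(-9\right) 10} = - \frac{73}{61} + \frac{b}{-720} = - \frac{73}{61} + b \left(- \frac{1}{720}\right) = - \frac{73}{61} - \frac{b}{720}$)
$\frac{\left(-4901 + w{\left(-108 \right)}\right) + A}{-90865} = \frac{\left(-4901 - \frac{1277}{1220}\right) - \frac{18215}{18732}}{-90865} = \left(\left(-4901 + \left(- \frac{73}{61} + \frac{3}{20}\right)\right) - \frac{18215}{18732}\right) \left(- \frac{1}{90865}\right) = \left(\left(-4901 - \frac{1277}{1220}\right) - \frac{18215}{18732}\right) \left(- \frac{1}{90865}\right) = \left(- \frac{5980497}{1220} - \frac{18215}{18732}\right) \left(- \frac{1}{90865}\right) = \left(- \frac{14006111513}{2856630}\right) \left(- \frac{1}{90865}\right) = \frac{14006111513}{259567684950}$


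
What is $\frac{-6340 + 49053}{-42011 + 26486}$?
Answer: $- \frac{42713}{15525} \approx -2.7512$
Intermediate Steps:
$\frac{-6340 + 49053}{-42011 + 26486} = \frac{42713}{-15525} = 42713 \left(- \frac{1}{15525}\right) = - \frac{42713}{15525}$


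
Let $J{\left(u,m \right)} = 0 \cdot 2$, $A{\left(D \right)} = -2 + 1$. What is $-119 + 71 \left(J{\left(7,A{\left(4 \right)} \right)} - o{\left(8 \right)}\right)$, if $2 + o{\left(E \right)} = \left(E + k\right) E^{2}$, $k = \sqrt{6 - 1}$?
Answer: $-36329 - 4544 \sqrt{5} \approx -46490.0$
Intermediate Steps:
$A{\left(D \right)} = -1$
$J{\left(u,m \right)} = 0$
$k = \sqrt{5} \approx 2.2361$
$o{\left(E \right)} = -2 + E^{2} \left(E + \sqrt{5}\right)$ ($o{\left(E \right)} = -2 + \left(E + \sqrt{5}\right) E^{2} = -2 + E^{2} \left(E + \sqrt{5}\right)$)
$-119 + 71 \left(J{\left(7,A{\left(4 \right)} \right)} - o{\left(8 \right)}\right) = -119 + 71 \left(0 - \left(-2 + 8^{3} + \sqrt{5} \cdot 8^{2}\right)\right) = -119 + 71 \left(0 - \left(-2 + 512 + \sqrt{5} \cdot 64\right)\right) = -119 + 71 \left(0 - \left(-2 + 512 + 64 \sqrt{5}\right)\right) = -119 + 71 \left(0 - \left(510 + 64 \sqrt{5}\right)\right) = -119 + 71 \left(-510 - 64 \sqrt{5}\right) = -119 - \left(36210 + 4544 \sqrt{5}\right) = -36329 - 4544 \sqrt{5}$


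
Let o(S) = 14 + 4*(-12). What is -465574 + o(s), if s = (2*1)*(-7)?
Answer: -465608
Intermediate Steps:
s = -14 (s = 2*(-7) = -14)
o(S) = -34 (o(S) = 14 - 48 = -34)
-465574 + o(s) = -465574 - 34 = -465608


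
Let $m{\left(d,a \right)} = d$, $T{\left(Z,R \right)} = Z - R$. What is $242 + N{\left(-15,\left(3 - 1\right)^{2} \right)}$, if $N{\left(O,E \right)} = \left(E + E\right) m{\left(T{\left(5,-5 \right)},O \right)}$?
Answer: $322$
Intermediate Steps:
$N{\left(O,E \right)} = 20 E$ ($N{\left(O,E \right)} = \left(E + E\right) \left(5 - -5\right) = 2 E \left(5 + 5\right) = 2 E 10 = 20 E$)
$242 + N{\left(-15,\left(3 - 1\right)^{2} \right)} = 242 + 20 \left(3 - 1\right)^{2} = 242 + 20 \cdot 2^{2} = 242 + 20 \cdot 4 = 242 + 80 = 322$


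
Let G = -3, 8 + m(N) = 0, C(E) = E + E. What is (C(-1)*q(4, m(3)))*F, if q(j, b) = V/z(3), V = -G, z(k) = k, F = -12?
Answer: 24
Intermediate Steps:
C(E) = 2*E
m(N) = -8 (m(N) = -8 + 0 = -8)
V = 3 (V = -1*(-3) = 3)
q(j, b) = 1 (q(j, b) = 3/3 = 3*(1/3) = 1)
(C(-1)*q(4, m(3)))*F = ((2*(-1))*1)*(-12) = -2*1*(-12) = -2*(-12) = 24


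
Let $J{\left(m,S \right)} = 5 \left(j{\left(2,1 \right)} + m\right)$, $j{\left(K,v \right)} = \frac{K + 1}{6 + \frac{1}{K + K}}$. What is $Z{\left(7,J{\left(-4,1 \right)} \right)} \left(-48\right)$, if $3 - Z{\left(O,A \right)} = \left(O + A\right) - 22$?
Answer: $- \frac{8544}{5} \approx -1708.8$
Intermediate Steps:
$j{\left(K,v \right)} = \frac{1 + K}{6 + \frac{1}{2 K}}$
$J{\left(m,S \right)} = \frac{12}{5} + 5 m$ ($J{\left(m,S \right)} = 5 \left(2 \cdot 2 \frac{1}{1 + 12 \cdot 2} \left(1 + 2\right) + m\right) = 5 \left(2 \cdot 2 \frac{1}{1 + 24} \cdot 3 + m\right) = 5 \left(2 \cdot 2 \cdot \frac{1}{25} \cdot 3 + m\right) = 5 \left(\frac{12}{25} + m\right) = \frac{12}{5} + 5 m$)
$Z{\left(O,A \right)} = 25 - A - O$ ($Z{\left(O,A \right)} = 3 - \left(\left(O + A\right) - 22\right) = 3 - \left(\left(A + O\right) - 22\right) = 3 - \left(-22 + A + O\right) = 25 - A - O$)
$Z{\left(7,J{\left(-4,1 \right)} \right)} \left(-48\right) = \left(25 - \left(\frac{12}{5} + 5 \left(-4\right)\right) - 7\right) \left(-48\right) = \left(25 - \left(\frac{12}{5} - 20\right) - 7\right) \left(-48\right) = \left(25 - - \frac{88}{5} - 7\right) \left(-48\right) = \left(25 + \frac{88}{5} - 7\right) \left(-48\right) = \frac{178}{5} \left(-48\right) = - \frac{8544}{5}$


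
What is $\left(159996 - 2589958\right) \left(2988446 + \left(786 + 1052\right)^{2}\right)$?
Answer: $-15470814765780$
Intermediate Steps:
$\left(159996 - 2589958\right) \left(2988446 + \left(786 + 1052\right)^{2}\right) = - 2429962 \left(2988446 + 1838^{2}\right) = - 2429962 \left(2988446 + 3378244\right) = \left(-2429962\right) 6366690 = -15470814765780$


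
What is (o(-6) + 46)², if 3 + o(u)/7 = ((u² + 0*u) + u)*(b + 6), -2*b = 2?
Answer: 1155625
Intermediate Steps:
b = -1 (b = -½*2 = -1)
o(u) = -21 + 35*u + 35*u² (o(u) = -21 + 7*(((u² + 0*u) + u)*(-1 + 6)) = -21 + 7*(((u² + 0) + u)*5) = -21 + 7*((u² + u)*5) = -21 + 7*((u + u²)*5) = -21 + 7*(5*u + 5*u²) = -21 + (35*u + 35*u²) = -21 + 35*u + 35*u²)
(o(-6) + 46)² = ((-21 + 35*(-6) + 35*(-6)²) + 46)² = ((-21 - 210 + 35*36) + 46)² = ((-21 - 210 + 1260) + 46)² = (1029 + 46)² = 1075² = 1155625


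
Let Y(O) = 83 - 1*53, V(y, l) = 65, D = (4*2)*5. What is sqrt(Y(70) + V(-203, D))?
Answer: sqrt(95) ≈ 9.7468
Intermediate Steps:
D = 40 (D = 8*5 = 40)
Y(O) = 30 (Y(O) = 83 - 53 = 30)
sqrt(Y(70) + V(-203, D)) = sqrt(30 + 65) = sqrt(95)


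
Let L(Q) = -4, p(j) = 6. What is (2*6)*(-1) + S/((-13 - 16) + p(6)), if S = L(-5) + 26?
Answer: -298/23 ≈ -12.957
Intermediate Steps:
S = 22 (S = -4 + 26 = 22)
(2*6)*(-1) + S/((-13 - 16) + p(6)) = (2*6)*(-1) + 22/((-13 - 16) + 6) = 12*(-1) + 22/(-29 + 6) = -12 + 22/(-23) = -12 + 22*(-1/23) = -12 - 22/23 = -298/23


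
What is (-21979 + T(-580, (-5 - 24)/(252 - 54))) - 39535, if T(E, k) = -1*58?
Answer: -61572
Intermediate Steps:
T(E, k) = -58
(-21979 + T(-580, (-5 - 24)/(252 - 54))) - 39535 = (-21979 - 58) - 39535 = -22037 - 39535 = -61572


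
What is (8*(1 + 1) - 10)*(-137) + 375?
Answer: -447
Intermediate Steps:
(8*(1 + 1) - 10)*(-137) + 375 = (8*2 - 10)*(-137) + 375 = (16 - 10)*(-137) + 375 = 6*(-137) + 375 = -822 + 375 = -447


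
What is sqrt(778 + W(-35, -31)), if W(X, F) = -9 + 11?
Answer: 2*sqrt(195) ≈ 27.928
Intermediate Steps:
W(X, F) = 2
sqrt(778 + W(-35, -31)) = sqrt(778 + 2) = sqrt(780) = 2*sqrt(195)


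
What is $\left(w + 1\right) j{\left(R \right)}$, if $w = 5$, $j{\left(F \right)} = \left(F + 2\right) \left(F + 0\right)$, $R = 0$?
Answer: $0$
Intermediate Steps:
$j{\left(F \right)} = F \left(2 + F\right)$ ($j{\left(F \right)} = \left(2 + F\right) F = F \left(2 + F\right)$)
$\left(w + 1\right) j{\left(R \right)} = \left(5 + 1\right) 0 \left(2 + 0\right) = 6 \cdot 0 \cdot 2 = 6 \cdot 0 = 0$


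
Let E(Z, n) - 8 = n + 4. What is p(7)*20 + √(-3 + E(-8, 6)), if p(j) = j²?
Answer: 980 + √15 ≈ 983.87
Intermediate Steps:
E(Z, n) = 12 + n (E(Z, n) = 8 + (n + 4) = 8 + (4 + n) = 12 + n)
p(7)*20 + √(-3 + E(-8, 6)) = 7²*20 + √(-3 + (12 + 6)) = 49*20 + √(-3 + 18) = 980 + √15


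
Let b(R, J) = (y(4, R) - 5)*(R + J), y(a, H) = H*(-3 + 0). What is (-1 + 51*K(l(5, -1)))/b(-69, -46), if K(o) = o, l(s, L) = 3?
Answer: -76/11615 ≈ -0.0065433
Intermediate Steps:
y(a, H) = -3*H (y(a, H) = H*(-3) = -3*H)
b(R, J) = (-5 - 3*R)*(J + R) (b(R, J) = (-3*R - 5)*(R + J) = (-5 - 3*R)*(J + R))
(-1 + 51*K(l(5, -1)))/b(-69, -46) = (-1 + 51*3)/(-5*(-46) - 5*(-69) - 3*(-69)**2 - 3*(-46)*(-69)) = (-1 + 153)/(230 + 345 - 3*4761 - 9522) = 152/(230 + 345 - 14283 - 9522) = 152/(-23230) = 152*(-1/23230) = -76/11615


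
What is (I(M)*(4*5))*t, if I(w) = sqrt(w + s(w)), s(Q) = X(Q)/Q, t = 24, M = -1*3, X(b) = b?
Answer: 480*I*sqrt(2) ≈ 678.82*I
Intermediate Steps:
M = -3
s(Q) = 1 (s(Q) = Q/Q = 1)
I(w) = sqrt(1 + w) (I(w) = sqrt(w + 1) = sqrt(1 + w))
(I(M)*(4*5))*t = (sqrt(1 - 3)*(4*5))*24 = (sqrt(-2)*20)*24 = ((I*sqrt(2))*20)*24 = (20*I*sqrt(2))*24 = 480*I*sqrt(2)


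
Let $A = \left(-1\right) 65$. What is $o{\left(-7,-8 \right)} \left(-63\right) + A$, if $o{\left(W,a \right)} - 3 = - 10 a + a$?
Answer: $-4790$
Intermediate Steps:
$o{\left(W,a \right)} = 3 - 9 a$ ($o{\left(W,a \right)} = 3 + \left(- 10 a + a\right) = 3 - 9 a$)
$A = -65$
$o{\left(-7,-8 \right)} \left(-63\right) + A = \left(3 - -72\right) \left(-63\right) - 65 = \left(3 + 72\right) \left(-63\right) - 65 = 75 \left(-63\right) - 65 = -4725 - 65 = -4790$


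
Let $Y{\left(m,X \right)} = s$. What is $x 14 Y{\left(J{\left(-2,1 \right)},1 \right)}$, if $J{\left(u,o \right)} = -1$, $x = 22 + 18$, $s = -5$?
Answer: $-2800$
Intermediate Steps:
$x = 40$
$Y{\left(m,X \right)} = -5$
$x 14 Y{\left(J{\left(-2,1 \right)},1 \right)} = 40 \cdot 14 \left(-5\right) = 560 \left(-5\right) = -2800$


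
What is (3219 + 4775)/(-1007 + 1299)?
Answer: 3997/146 ≈ 27.377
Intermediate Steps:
(3219 + 4775)/(-1007 + 1299) = 7994/292 = 7994*(1/292) = 3997/146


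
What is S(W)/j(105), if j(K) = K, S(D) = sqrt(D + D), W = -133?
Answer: I*sqrt(266)/105 ≈ 0.15533*I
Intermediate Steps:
S(D) = sqrt(2)*sqrt(D) (S(D) = sqrt(2*D) = sqrt(2)*sqrt(D))
S(W)/j(105) = (sqrt(2)*sqrt(-133))/105 = (sqrt(2)*(I*sqrt(133)))*(1/105) = (I*sqrt(266))*(1/105) = I*sqrt(266)/105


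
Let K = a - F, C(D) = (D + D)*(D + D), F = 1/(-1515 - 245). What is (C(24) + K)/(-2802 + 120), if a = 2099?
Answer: -7749281/4720320 ≈ -1.6417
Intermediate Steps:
F = -1/1760 (F = 1/(-1760) = -1/1760 ≈ -0.00056818)
C(D) = 4*D**2 (C(D) = (2*D)*(2*D) = 4*D**2)
K = 3694241/1760 (K = 2099 - 1*(-1/1760) = 2099 + 1/1760 = 3694241/1760 ≈ 2099.0)
(C(24) + K)/(-2802 + 120) = (4*24**2 + 3694241/1760)/(-2802 + 120) = (4*576 + 3694241/1760)/(-2682) = (2304 + 3694241/1760)*(-1/2682) = (7749281/1760)*(-1/2682) = -7749281/4720320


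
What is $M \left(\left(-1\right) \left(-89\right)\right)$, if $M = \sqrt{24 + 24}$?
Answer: $356 \sqrt{3} \approx 616.61$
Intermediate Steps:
$M = 4 \sqrt{3}$ ($M = \sqrt{48} = 4 \sqrt{3} \approx 6.9282$)
$M \left(\left(-1\right) \left(-89\right)\right) = 4 \sqrt{3} \left(\left(-1\right) \left(-89\right)\right) = 4 \sqrt{3} \cdot 89 = 356 \sqrt{3}$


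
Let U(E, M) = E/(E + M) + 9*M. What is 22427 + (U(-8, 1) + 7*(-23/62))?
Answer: 9736593/434 ≈ 22435.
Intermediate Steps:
U(E, M) = 9*M + E/(E + M) (U(E, M) = E/(E + M) + 9*M = 9*M + E/(E + M))
22427 + (U(-8, 1) + 7*(-23/62)) = 22427 + ((-8 + 9*1² + 9*(-8)*1)/(-8 + 1) + 7*(-23/62)) = 22427 + ((-8 + 9*1 - 72)/(-7) + 7*(-23*1/62)) = 22427 + (-(-8 + 9 - 72)/7 + 7*(-23/62)) = 22427 + (-⅐*(-71) - 161/62) = 22427 + (71/7 - 161/62) = 22427 + 3275/434 = 9736593/434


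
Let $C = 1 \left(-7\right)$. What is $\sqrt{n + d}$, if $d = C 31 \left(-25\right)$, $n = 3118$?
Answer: $\sqrt{8543} \approx 92.428$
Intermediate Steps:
$C = -7$
$d = 5425$ ($d = \left(-7\right) 31 \left(-25\right) = \left(-217\right) \left(-25\right) = 5425$)
$\sqrt{n + d} = \sqrt{3118 + 5425} = \sqrt{8543}$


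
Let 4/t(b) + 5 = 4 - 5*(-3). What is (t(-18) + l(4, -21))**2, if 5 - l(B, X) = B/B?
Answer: 900/49 ≈ 18.367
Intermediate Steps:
l(B, X) = 4 (l(B, X) = 5 - B/B = 5 - 1*1 = 5 - 1 = 4)
t(b) = 2/7 (t(b) = 4/(-5 + (4 - 5*(-3))) = 4/(-5 + (4 + 15)) = 4/(-5 + 19) = 4/14 = 4*(1/14) = 2/7)
(t(-18) + l(4, -21))**2 = (2/7 + 4)**2 = (30/7)**2 = 900/49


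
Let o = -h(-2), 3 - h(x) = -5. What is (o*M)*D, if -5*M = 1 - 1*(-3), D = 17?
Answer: 544/5 ≈ 108.80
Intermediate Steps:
h(x) = 8 (h(x) = 3 - 1*(-5) = 3 + 5 = 8)
o = -8 (o = -1*8 = -8)
M = -⅘ (M = -(1 - 1*(-3))/5 = -(1 + 3)/5 = -⅕*4 = -⅘ ≈ -0.80000)
(o*M)*D = -8*(-⅘)*17 = (32/5)*17 = 544/5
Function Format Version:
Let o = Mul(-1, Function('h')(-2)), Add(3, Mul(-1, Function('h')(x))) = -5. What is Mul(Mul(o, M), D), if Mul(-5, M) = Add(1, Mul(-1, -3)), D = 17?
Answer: Rational(544, 5) ≈ 108.80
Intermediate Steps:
Function('h')(x) = 8 (Function('h')(x) = Add(3, Mul(-1, -5)) = Add(3, 5) = 8)
o = -8 (o = Mul(-1, 8) = -8)
M = Rational(-4, 5) (M = Mul(Rational(-1, 5), Add(1, Mul(-1, -3))) = Mul(Rational(-1, 5), Add(1, 3)) = Mul(Rational(-1, 5), 4) = Rational(-4, 5) ≈ -0.80000)
Mul(Mul(o, M), D) = Mul(Mul(-8, Rational(-4, 5)), 17) = Mul(Rational(32, 5), 17) = Rational(544, 5)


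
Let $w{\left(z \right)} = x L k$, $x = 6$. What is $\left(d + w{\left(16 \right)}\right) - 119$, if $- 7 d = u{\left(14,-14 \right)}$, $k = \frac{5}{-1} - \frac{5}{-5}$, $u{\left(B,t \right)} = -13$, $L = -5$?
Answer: $\frac{20}{7} \approx 2.8571$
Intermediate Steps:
$k = -4$ ($k = 5 \left(-1\right) - -1 = -5 + 1 = -4$)
$d = \frac{13}{7}$ ($d = \left(- \frac{1}{7}\right) \left(-13\right) = \frac{13}{7} \approx 1.8571$)
$w{\left(z \right)} = 120$ ($w{\left(z \right)} = 6 \left(-5\right) \left(-4\right) = \left(-30\right) \left(-4\right) = 120$)
$\left(d + w{\left(16 \right)}\right) - 119 = \left(\frac{13}{7} + 120\right) - 119 = \frac{853}{7} - 119 = \frac{20}{7}$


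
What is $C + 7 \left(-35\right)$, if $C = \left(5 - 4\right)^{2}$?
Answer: $-244$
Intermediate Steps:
$C = 1$ ($C = \left(5 - 4\right)^{2} = 1^{2} = 1$)
$C + 7 \left(-35\right) = 1 + 7 \left(-35\right) = 1 - 245 = -244$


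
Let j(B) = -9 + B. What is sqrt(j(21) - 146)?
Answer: I*sqrt(134) ≈ 11.576*I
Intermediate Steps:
sqrt(j(21) - 146) = sqrt((-9 + 21) - 146) = sqrt(12 - 146) = sqrt(-134) = I*sqrt(134)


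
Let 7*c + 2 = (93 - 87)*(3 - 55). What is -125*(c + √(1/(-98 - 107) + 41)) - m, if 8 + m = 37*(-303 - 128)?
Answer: 150935/7 - 50*√430705/41 ≈ 20762.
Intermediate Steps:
c = -314/7 (c = -2/7 + ((93 - 87)*(3 - 55))/7 = -2/7 + (6*(-52))/7 = -2/7 + (⅐)*(-312) = -2/7 - 312/7 = -314/7 ≈ -44.857)
m = -15955 (m = -8 + 37*(-303 - 128) = -8 + 37*(-431) = -8 - 15947 = -15955)
-125*(c + √(1/(-98 - 107) + 41)) - m = -125*(-314/7 + √(1/(-98 - 107) + 41)) - 1*(-15955) = -125*(-314/7 + √(1/(-205) + 41)) + 15955 = -125*(-314/7 + √(-1/205 + 41)) + 15955 = -125*(-314/7 + √(8404/205)) + 15955 = -125*(-314/7 + 2*√430705/205) + 15955 = (39250/7 - 50*√430705/41) + 15955 = 150935/7 - 50*√430705/41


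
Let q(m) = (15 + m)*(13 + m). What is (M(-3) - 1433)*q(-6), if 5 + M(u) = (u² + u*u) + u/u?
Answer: -89397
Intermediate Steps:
q(m) = (13 + m)*(15 + m)
M(u) = -4 + 2*u² (M(u) = -5 + ((u² + u*u) + u/u) = -5 + ((u² + u²) + 1) = -5 + (2*u² + 1) = -5 + (1 + 2*u²) = -4 + 2*u²)
(M(-3) - 1433)*q(-6) = ((-4 + 2*(-3)²) - 1433)*(195 + (-6)² + 28*(-6)) = ((-4 + 2*9) - 1433)*(195 + 36 - 168) = ((-4 + 18) - 1433)*63 = (14 - 1433)*63 = -1419*63 = -89397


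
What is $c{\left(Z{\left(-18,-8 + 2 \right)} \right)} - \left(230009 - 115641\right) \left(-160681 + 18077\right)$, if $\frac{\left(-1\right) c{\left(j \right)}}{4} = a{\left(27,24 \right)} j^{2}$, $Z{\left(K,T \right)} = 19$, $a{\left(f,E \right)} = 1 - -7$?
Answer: $16309322720$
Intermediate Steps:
$a{\left(f,E \right)} = 8$ ($a{\left(f,E \right)} = 1 + 7 = 8$)
$c{\left(j \right)} = - 32 j^{2}$ ($c{\left(j \right)} = - 4 \cdot 8 j^{2} = - 32 j^{2}$)
$c{\left(Z{\left(-18,-8 + 2 \right)} \right)} - \left(230009 - 115641\right) \left(-160681 + 18077\right) = - 32 \cdot 19^{2} - \left(230009 - 115641\right) \left(-160681 + 18077\right) = \left(-32\right) 361 - 114368 \left(-142604\right) = -11552 - -16309334272 = -11552 + 16309334272 = 16309322720$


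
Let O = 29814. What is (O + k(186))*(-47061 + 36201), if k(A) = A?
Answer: -325800000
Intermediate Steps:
(O + k(186))*(-47061 + 36201) = (29814 + 186)*(-47061 + 36201) = 30000*(-10860) = -325800000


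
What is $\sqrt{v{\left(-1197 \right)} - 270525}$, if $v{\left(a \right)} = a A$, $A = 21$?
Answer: $i \sqrt{295662} \approx 543.75 i$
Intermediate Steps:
$v{\left(a \right)} = 21 a$ ($v{\left(a \right)} = a 21 = 21 a$)
$\sqrt{v{\left(-1197 \right)} - 270525} = \sqrt{21 \left(-1197\right) - 270525} = \sqrt{-25137 - 270525} = \sqrt{-295662} = i \sqrt{295662}$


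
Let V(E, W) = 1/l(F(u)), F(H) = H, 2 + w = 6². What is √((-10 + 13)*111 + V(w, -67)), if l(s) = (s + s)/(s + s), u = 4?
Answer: √334 ≈ 18.276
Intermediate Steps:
w = 34 (w = -2 + 6² = -2 + 36 = 34)
l(s) = 1 (l(s) = (2*s)/((2*s)) = (2*s)*(1/(2*s)) = 1)
V(E, W) = 1 (V(E, W) = 1/1 = 1)
√((-10 + 13)*111 + V(w, -67)) = √((-10 + 13)*111 + 1) = √(3*111 + 1) = √(333 + 1) = √334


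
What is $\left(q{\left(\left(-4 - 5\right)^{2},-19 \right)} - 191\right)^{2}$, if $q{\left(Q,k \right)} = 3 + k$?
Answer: $42849$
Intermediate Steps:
$\left(q{\left(\left(-4 - 5\right)^{2},-19 \right)} - 191\right)^{2} = \left(\left(3 - 19\right) - 191\right)^{2} = \left(-16 - 191\right)^{2} = \left(-207\right)^{2} = 42849$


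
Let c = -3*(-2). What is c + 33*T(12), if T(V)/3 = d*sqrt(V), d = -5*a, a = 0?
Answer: 6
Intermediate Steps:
d = 0 (d = -5*0 = 0)
T(V) = 0 (T(V) = 3*(0*sqrt(V)) = 3*0 = 0)
c = 6
c + 33*T(12) = 6 + 33*0 = 6 + 0 = 6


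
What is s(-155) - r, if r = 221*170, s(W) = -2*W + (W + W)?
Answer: -37570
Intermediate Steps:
s(W) = 0 (s(W) = -2*W + 2*W = 0)
r = 37570
s(-155) - r = 0 - 1*37570 = 0 - 37570 = -37570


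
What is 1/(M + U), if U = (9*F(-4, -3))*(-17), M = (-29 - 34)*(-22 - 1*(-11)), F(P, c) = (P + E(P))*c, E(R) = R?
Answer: -1/2979 ≈ -0.00033568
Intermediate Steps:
F(P, c) = 2*P*c (F(P, c) = (P + P)*c = (2*P)*c = 2*P*c)
M = 693 (M = -63*(-22 + 11) = -63*(-11) = 693)
U = -3672 (U = (9*(2*(-4)*(-3)))*(-17) = (9*24)*(-17) = 216*(-17) = -3672)
1/(M + U) = 1/(693 - 3672) = 1/(-2979) = -1/2979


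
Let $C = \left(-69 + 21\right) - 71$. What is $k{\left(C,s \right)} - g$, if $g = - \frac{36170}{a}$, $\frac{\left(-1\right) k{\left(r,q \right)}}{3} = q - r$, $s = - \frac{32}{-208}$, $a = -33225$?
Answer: $- \frac{30973357}{86385} \approx -358.55$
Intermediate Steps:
$s = \frac{2}{13}$ ($s = \left(-32\right) \left(- \frac{1}{208}\right) = \frac{2}{13} \approx 0.15385$)
$C = -119$ ($C = -48 - 71 = -119$)
$k{\left(r,q \right)} = - 3 q + 3 r$ ($k{\left(r,q \right)} = - 3 \left(q - r\right) = - 3 q + 3 r$)
$g = \frac{7234}{6645}$ ($g = - \frac{36170}{-33225} = \left(-36170\right) \left(- \frac{1}{33225}\right) = \frac{7234}{6645} \approx 1.0886$)
$k{\left(C,s \right)} - g = \left(\left(-3\right) \frac{2}{13} + 3 \left(-119\right)\right) - \frac{7234}{6645} = \left(- \frac{6}{13} - 357\right) - \frac{7234}{6645} = - \frac{4647}{13} - \frac{7234}{6645} = - \frac{30973357}{86385}$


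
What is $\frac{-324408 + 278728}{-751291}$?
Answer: $\frac{45680}{751291} \approx 0.060802$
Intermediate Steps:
$\frac{-324408 + 278728}{-751291} = \left(-45680\right) \left(- \frac{1}{751291}\right) = \frac{45680}{751291}$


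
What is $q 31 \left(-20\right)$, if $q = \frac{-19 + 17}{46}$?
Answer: $\frac{620}{23} \approx 26.957$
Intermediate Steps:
$q = - \frac{1}{23}$ ($q = \left(-2\right) \frac{1}{46} = - \frac{1}{23} \approx -0.043478$)
$q 31 \left(-20\right) = \left(- \frac{1}{23}\right) 31 \left(-20\right) = \left(- \frac{31}{23}\right) \left(-20\right) = \frac{620}{23}$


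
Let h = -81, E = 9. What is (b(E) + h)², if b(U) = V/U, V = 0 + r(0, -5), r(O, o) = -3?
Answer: 59536/9 ≈ 6615.1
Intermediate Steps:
V = -3 (V = 0 - 3 = -3)
b(U) = -3/U
(b(E) + h)² = (-3/9 - 81)² = (-3*⅑ - 81)² = (-⅓ - 81)² = (-244/3)² = 59536/9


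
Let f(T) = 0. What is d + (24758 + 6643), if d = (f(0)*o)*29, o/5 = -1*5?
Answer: 31401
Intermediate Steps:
o = -25 (o = 5*(-1*5) = 5*(-5) = -25)
d = 0 (d = (0*(-25))*29 = 0*29 = 0)
d + (24758 + 6643) = 0 + (24758 + 6643) = 0 + 31401 = 31401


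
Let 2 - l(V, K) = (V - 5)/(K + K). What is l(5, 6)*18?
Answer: 36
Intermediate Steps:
l(V, K) = 2 - (-5 + V)/(2*K) (l(V, K) = 2 - (V - 5)/(K + K) = 2 - (-5 + V)/(2*K))
l(5, 6)*18 = ((½)*(5 - 1*5 + 4*6)/6)*18 = ((½)*(⅙)*(5 - 5 + 24))*18 = ((½)*(⅙)*24)*18 = 2*18 = 36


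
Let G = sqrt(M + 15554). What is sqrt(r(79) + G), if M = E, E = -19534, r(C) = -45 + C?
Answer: sqrt(34 + 2*I*sqrt(995)) ≈ 7.2686 + 4.3397*I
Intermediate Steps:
M = -19534
G = 2*I*sqrt(995) (G = sqrt(-19534 + 15554) = sqrt(-3980) = 2*I*sqrt(995) ≈ 63.087*I)
sqrt(r(79) + G) = sqrt((-45 + 79) + 2*I*sqrt(995)) = sqrt(34 + 2*I*sqrt(995))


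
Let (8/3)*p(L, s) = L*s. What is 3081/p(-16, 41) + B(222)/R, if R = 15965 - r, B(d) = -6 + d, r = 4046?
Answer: -4074367/325786 ≈ -12.506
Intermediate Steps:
p(L, s) = 3*L*s/8 (p(L, s) = 3*(L*s)/8 = 3*L*s/8)
R = 11919 (R = 15965 - 1*4046 = 15965 - 4046 = 11919)
3081/p(-16, 41) + B(222)/R = 3081/(((3/8)*(-16)*41)) + (-6 + 222)/11919 = 3081/(-246) + 216*(1/11919) = 3081*(-1/246) + 72/3973 = -1027/82 + 72/3973 = -4074367/325786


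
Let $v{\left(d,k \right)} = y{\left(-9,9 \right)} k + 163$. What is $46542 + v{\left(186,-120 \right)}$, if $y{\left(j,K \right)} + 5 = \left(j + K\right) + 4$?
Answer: $46825$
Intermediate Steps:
$y{\left(j,K \right)} = -1 + K + j$ ($y{\left(j,K \right)} = -5 + \left(\left(j + K\right) + 4\right) = -5 + \left(\left(K + j\right) + 4\right) = -5 + \left(4 + K + j\right) = -1 + K + j$)
$v{\left(d,k \right)} = 163 - k$ ($v{\left(d,k \right)} = \left(-1 + 9 - 9\right) k + 163 = - k + 163 = 163 - k$)
$46542 + v{\left(186,-120 \right)} = 46542 + \left(163 - -120\right) = 46542 + \left(163 + 120\right) = 46542 + 283 = 46825$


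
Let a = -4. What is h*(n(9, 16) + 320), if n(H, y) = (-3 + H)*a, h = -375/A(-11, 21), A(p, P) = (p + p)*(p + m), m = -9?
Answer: -2775/11 ≈ -252.27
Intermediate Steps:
A(p, P) = 2*p*(-9 + p) (A(p, P) = (p + p)*(p - 9) = (2*p)*(-9 + p) = 2*p*(-9 + p))
h = -75/88 (h = -375*(-1/(22*(-9 - 11))) = -375/(2*(-11)*(-20)) = -375/440 = -375*1/440 = -75/88 ≈ -0.85227)
n(H, y) = 12 - 4*H (n(H, y) = (-3 + H)*(-4) = 12 - 4*H)
h*(n(9, 16) + 320) = -75*((12 - 4*9) + 320)/88 = -75*((12 - 36) + 320)/88 = -75*(-24 + 320)/88 = -75/88*296 = -2775/11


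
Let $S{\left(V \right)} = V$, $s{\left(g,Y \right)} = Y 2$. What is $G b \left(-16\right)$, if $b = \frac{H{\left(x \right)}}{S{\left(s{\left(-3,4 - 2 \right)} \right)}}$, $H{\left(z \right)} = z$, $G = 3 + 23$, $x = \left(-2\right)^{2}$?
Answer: $-416$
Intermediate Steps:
$s{\left(g,Y \right)} = 2 Y$
$x = 4$
$G = 26$
$b = 1$ ($b = \frac{4}{2 \left(4 - 2\right)} = \frac{4}{2 \cdot 2} = \frac{4}{4} = 4 \cdot \frac{1}{4} = 1$)
$G b \left(-16\right) = 26 \cdot 1 \left(-16\right) = 26 \left(-16\right) = -416$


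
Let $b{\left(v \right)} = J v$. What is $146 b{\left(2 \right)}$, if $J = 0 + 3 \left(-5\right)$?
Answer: $-4380$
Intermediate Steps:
$J = -15$ ($J = 0 - 15 = -15$)
$b{\left(v \right)} = - 15 v$
$146 b{\left(2 \right)} = 146 \left(\left(-15\right) 2\right) = 146 \left(-30\right) = -4380$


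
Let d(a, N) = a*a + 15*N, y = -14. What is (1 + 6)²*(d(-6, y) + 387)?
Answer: 10437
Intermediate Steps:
d(a, N) = a² + 15*N
(1 + 6)²*(d(-6, y) + 387) = (1 + 6)²*(((-6)² + 15*(-14)) + 387) = 7²*((36 - 210) + 387) = 49*(-174 + 387) = 49*213 = 10437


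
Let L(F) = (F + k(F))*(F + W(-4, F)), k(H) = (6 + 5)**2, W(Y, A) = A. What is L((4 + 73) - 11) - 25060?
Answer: -376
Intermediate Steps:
k(H) = 121 (k(H) = 11**2 = 121)
L(F) = 2*F*(121 + F) (L(F) = (F + 121)*(F + F) = (121 + F)*(2*F) = 2*F*(121 + F))
L((4 + 73) - 11) - 25060 = 2*((4 + 73) - 11)*(121 + ((4 + 73) - 11)) - 25060 = 2*(77 - 11)*(121 + (77 - 11)) - 25060 = 2*66*(121 + 66) - 25060 = 2*66*187 - 25060 = 24684 - 25060 = -376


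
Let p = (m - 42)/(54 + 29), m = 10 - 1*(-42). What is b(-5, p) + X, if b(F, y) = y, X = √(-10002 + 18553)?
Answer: 10/83 + √8551 ≈ 92.592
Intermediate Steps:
m = 52 (m = 10 + 42 = 52)
X = √8551 ≈ 92.472
p = 10/83 (p = (52 - 42)/(54 + 29) = 10/83 ≈ 0.12048)
b(-5, p) + X = 10/83 + √8551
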